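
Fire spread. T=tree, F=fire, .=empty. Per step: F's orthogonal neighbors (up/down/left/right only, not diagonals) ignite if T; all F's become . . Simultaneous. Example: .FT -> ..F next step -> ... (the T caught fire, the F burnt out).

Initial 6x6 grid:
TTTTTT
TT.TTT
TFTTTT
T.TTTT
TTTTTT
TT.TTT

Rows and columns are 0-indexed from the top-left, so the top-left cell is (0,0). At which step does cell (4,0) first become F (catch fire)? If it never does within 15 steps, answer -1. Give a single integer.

Step 1: cell (4,0)='T' (+3 fires, +1 burnt)
Step 2: cell (4,0)='T' (+5 fires, +3 burnt)
Step 3: cell (4,0)='F' (+7 fires, +5 burnt)
  -> target ignites at step 3
Step 4: cell (4,0)='.' (+7 fires, +7 burnt)
Step 5: cell (4,0)='.' (+6 fires, +7 burnt)
Step 6: cell (4,0)='.' (+3 fires, +6 burnt)
Step 7: cell (4,0)='.' (+1 fires, +3 burnt)
Step 8: cell (4,0)='.' (+0 fires, +1 burnt)
  fire out at step 8

3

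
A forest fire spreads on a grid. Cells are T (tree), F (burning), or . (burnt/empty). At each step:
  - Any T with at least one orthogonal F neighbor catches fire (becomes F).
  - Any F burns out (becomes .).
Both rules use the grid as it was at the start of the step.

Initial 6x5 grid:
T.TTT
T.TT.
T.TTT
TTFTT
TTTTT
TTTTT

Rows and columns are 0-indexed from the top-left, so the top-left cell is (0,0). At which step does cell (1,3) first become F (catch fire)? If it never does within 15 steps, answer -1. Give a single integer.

Step 1: cell (1,3)='T' (+4 fires, +1 burnt)
Step 2: cell (1,3)='T' (+7 fires, +4 burnt)
Step 3: cell (1,3)='F' (+8 fires, +7 burnt)
  -> target ignites at step 3
Step 4: cell (1,3)='.' (+4 fires, +8 burnt)
Step 5: cell (1,3)='.' (+2 fires, +4 burnt)
Step 6: cell (1,3)='.' (+0 fires, +2 burnt)
  fire out at step 6

3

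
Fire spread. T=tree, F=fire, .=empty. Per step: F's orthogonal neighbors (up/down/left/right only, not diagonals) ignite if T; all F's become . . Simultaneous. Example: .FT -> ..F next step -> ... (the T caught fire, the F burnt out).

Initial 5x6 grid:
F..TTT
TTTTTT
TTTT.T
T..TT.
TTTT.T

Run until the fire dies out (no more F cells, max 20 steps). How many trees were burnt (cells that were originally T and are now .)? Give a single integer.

Step 1: +1 fires, +1 burnt (F count now 1)
Step 2: +2 fires, +1 burnt (F count now 2)
Step 3: +3 fires, +2 burnt (F count now 3)
Step 4: +3 fires, +3 burnt (F count now 3)
Step 5: +4 fires, +3 burnt (F count now 4)
Step 6: +4 fires, +4 burnt (F count now 4)
Step 7: +4 fires, +4 burnt (F count now 4)
Step 8: +0 fires, +4 burnt (F count now 0)
Fire out after step 8
Initially T: 22, now '.': 29
Total burnt (originally-T cells now '.'): 21

Answer: 21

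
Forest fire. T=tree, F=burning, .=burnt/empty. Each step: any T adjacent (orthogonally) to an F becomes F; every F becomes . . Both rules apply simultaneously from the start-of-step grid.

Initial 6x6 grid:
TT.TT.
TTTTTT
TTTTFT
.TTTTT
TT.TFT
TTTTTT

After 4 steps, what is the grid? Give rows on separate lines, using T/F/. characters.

Step 1: 7 trees catch fire, 2 burn out
  TT.TT.
  TTTTFT
  TTTF.F
  .TTTFT
  TT.F.F
  TTTTFT
Step 2: 8 trees catch fire, 7 burn out
  TT.TF.
  TTTF.F
  TTF...
  .TTF.F
  TT....
  TTTF.F
Step 3: 5 trees catch fire, 8 burn out
  TT.F..
  TTF...
  TF....
  .TF...
  TT....
  TTF...
Step 4: 4 trees catch fire, 5 burn out
  TT....
  TF....
  F.....
  .F....
  TT....
  TF....

TT....
TF....
F.....
.F....
TT....
TF....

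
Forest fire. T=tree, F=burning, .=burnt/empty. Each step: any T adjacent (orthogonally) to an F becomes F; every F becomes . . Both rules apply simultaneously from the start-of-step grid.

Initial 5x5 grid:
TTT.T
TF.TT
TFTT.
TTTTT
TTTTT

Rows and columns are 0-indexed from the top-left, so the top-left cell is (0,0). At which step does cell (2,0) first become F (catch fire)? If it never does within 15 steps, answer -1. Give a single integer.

Step 1: cell (2,0)='F' (+5 fires, +2 burnt)
  -> target ignites at step 1
Step 2: cell (2,0)='.' (+6 fires, +5 burnt)
Step 3: cell (2,0)='.' (+4 fires, +6 burnt)
Step 4: cell (2,0)='.' (+3 fires, +4 burnt)
Step 5: cell (2,0)='.' (+2 fires, +3 burnt)
Step 6: cell (2,0)='.' (+0 fires, +2 burnt)
  fire out at step 6

1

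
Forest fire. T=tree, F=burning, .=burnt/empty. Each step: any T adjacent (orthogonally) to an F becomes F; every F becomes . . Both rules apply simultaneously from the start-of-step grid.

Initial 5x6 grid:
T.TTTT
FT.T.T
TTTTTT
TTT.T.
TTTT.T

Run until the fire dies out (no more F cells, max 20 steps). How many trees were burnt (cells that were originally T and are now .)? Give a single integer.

Step 1: +3 fires, +1 burnt (F count now 3)
Step 2: +2 fires, +3 burnt (F count now 2)
Step 3: +3 fires, +2 burnt (F count now 3)
Step 4: +3 fires, +3 burnt (F count now 3)
Step 5: +3 fires, +3 burnt (F count now 3)
Step 6: +4 fires, +3 burnt (F count now 4)
Step 7: +3 fires, +4 burnt (F count now 3)
Step 8: +1 fires, +3 burnt (F count now 1)
Step 9: +0 fires, +1 burnt (F count now 0)
Fire out after step 9
Initially T: 23, now '.': 29
Total burnt (originally-T cells now '.'): 22

Answer: 22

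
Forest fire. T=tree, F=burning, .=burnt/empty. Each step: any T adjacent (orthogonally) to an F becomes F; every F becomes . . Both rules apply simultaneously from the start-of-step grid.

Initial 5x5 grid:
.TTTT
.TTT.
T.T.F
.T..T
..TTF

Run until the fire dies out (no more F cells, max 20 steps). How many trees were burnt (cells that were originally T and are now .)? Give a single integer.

Step 1: +2 fires, +2 burnt (F count now 2)
Step 2: +1 fires, +2 burnt (F count now 1)
Step 3: +0 fires, +1 burnt (F count now 0)
Fire out after step 3
Initially T: 13, now '.': 15
Total burnt (originally-T cells now '.'): 3

Answer: 3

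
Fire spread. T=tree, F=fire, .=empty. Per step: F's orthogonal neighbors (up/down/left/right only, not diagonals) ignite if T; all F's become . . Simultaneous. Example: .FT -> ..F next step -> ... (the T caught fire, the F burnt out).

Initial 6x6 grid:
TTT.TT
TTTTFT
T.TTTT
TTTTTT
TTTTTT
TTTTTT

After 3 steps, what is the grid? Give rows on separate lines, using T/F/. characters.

Step 1: 4 trees catch fire, 1 burn out
  TTT.FT
  TTTF.F
  T.TTFT
  TTTTTT
  TTTTTT
  TTTTTT
Step 2: 5 trees catch fire, 4 burn out
  TTT..F
  TTF...
  T.TF.F
  TTTTFT
  TTTTTT
  TTTTTT
Step 3: 6 trees catch fire, 5 burn out
  TTF...
  TF....
  T.F...
  TTTF.F
  TTTTFT
  TTTTTT

TTF...
TF....
T.F...
TTTF.F
TTTTFT
TTTTTT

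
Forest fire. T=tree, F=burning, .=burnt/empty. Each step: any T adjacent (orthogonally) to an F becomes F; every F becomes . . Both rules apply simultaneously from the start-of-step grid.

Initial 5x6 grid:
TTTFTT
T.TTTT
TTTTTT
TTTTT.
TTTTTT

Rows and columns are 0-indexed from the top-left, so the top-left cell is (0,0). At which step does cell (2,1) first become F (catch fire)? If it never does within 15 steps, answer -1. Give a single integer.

Step 1: cell (2,1)='T' (+3 fires, +1 burnt)
Step 2: cell (2,1)='T' (+5 fires, +3 burnt)
Step 3: cell (2,1)='T' (+5 fires, +5 burnt)
Step 4: cell (2,1)='F' (+6 fires, +5 burnt)
  -> target ignites at step 4
Step 5: cell (2,1)='.' (+4 fires, +6 burnt)
Step 6: cell (2,1)='.' (+3 fires, +4 burnt)
Step 7: cell (2,1)='.' (+1 fires, +3 burnt)
Step 8: cell (2,1)='.' (+0 fires, +1 burnt)
  fire out at step 8

4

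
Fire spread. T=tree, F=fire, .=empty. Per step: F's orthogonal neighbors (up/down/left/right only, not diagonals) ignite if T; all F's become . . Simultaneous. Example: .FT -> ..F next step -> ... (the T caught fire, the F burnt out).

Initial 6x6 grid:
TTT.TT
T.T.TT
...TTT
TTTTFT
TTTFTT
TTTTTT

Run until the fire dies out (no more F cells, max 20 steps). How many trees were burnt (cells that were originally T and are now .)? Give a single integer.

Answer: 23

Derivation:
Step 1: +6 fires, +2 burnt (F count now 6)
Step 2: +8 fires, +6 burnt (F count now 8)
Step 3: +6 fires, +8 burnt (F count now 6)
Step 4: +3 fires, +6 burnt (F count now 3)
Step 5: +0 fires, +3 burnt (F count now 0)
Fire out after step 5
Initially T: 28, now '.': 31
Total burnt (originally-T cells now '.'): 23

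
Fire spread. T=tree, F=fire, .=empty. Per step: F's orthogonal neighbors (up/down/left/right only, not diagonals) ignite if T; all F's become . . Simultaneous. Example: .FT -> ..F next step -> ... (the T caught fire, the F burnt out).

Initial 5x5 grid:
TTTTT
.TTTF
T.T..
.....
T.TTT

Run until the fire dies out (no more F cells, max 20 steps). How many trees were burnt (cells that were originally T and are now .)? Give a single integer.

Step 1: +2 fires, +1 burnt (F count now 2)
Step 2: +2 fires, +2 burnt (F count now 2)
Step 3: +3 fires, +2 burnt (F count now 3)
Step 4: +1 fires, +3 burnt (F count now 1)
Step 5: +1 fires, +1 burnt (F count now 1)
Step 6: +0 fires, +1 burnt (F count now 0)
Fire out after step 6
Initially T: 14, now '.': 20
Total burnt (originally-T cells now '.'): 9

Answer: 9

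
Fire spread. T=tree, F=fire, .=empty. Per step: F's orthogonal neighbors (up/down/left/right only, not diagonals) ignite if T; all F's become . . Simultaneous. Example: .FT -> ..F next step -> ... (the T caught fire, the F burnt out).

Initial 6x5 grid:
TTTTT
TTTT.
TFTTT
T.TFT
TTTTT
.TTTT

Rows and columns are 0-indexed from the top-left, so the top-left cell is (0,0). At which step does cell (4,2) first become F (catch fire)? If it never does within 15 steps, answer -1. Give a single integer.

Step 1: cell (4,2)='T' (+7 fires, +2 burnt)
Step 2: cell (4,2)='F' (+9 fires, +7 burnt)
  -> target ignites at step 2
Step 3: cell (4,2)='.' (+7 fires, +9 burnt)
Step 4: cell (4,2)='.' (+2 fires, +7 burnt)
Step 5: cell (4,2)='.' (+0 fires, +2 burnt)
  fire out at step 5

2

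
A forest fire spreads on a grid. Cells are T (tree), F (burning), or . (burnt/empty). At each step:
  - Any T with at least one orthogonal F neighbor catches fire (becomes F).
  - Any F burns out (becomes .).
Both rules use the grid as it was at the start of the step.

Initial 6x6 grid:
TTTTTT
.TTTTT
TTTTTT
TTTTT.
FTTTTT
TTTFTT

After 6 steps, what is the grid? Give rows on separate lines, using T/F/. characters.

Step 1: 6 trees catch fire, 2 burn out
  TTTTTT
  .TTTTT
  TTTTTT
  FTTTT.
  .FTFTT
  FTF.FT
Step 2: 7 trees catch fire, 6 burn out
  TTTTTT
  .TTTTT
  FTTTTT
  .FTFT.
  ..F.FT
  .F...F
Step 3: 5 trees catch fire, 7 burn out
  TTTTTT
  .TTTTT
  .FTFTT
  ..F.F.
  .....F
  ......
Step 4: 4 trees catch fire, 5 burn out
  TTTTTT
  .FTFTT
  ..F.FT
  ......
  ......
  ......
Step 5: 5 trees catch fire, 4 burn out
  TFTFTT
  ..F.FT
  .....F
  ......
  ......
  ......
Step 6: 4 trees catch fire, 5 burn out
  F.F.FT
  .....F
  ......
  ......
  ......
  ......

F.F.FT
.....F
......
......
......
......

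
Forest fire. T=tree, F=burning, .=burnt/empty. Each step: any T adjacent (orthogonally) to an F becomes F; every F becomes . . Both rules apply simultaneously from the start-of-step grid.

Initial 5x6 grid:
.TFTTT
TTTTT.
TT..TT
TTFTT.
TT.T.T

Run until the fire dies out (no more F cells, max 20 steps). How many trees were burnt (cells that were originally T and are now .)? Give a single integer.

Step 1: +5 fires, +2 burnt (F count now 5)
Step 2: +8 fires, +5 burnt (F count now 8)
Step 3: +6 fires, +8 burnt (F count now 6)
Step 4: +1 fires, +6 burnt (F count now 1)
Step 5: +0 fires, +1 burnt (F count now 0)
Fire out after step 5
Initially T: 21, now '.': 29
Total burnt (originally-T cells now '.'): 20

Answer: 20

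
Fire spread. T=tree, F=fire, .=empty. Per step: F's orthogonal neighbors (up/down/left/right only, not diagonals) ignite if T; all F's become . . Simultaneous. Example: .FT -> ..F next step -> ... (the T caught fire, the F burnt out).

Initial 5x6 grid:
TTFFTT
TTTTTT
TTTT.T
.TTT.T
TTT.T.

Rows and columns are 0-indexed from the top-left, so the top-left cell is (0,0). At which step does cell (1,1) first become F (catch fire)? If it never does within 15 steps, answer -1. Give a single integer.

Step 1: cell (1,1)='T' (+4 fires, +2 burnt)
Step 2: cell (1,1)='F' (+6 fires, +4 burnt)
  -> target ignites at step 2
Step 3: cell (1,1)='.' (+5 fires, +6 burnt)
Step 4: cell (1,1)='.' (+4 fires, +5 burnt)
Step 5: cell (1,1)='.' (+2 fires, +4 burnt)
Step 6: cell (1,1)='.' (+1 fires, +2 burnt)
Step 7: cell (1,1)='.' (+0 fires, +1 burnt)
  fire out at step 7

2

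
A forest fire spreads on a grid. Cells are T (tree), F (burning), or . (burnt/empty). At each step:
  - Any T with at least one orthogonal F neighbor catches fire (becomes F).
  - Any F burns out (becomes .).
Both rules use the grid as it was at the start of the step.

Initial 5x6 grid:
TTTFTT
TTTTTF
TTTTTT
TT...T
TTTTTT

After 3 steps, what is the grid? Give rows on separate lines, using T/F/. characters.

Step 1: 6 trees catch fire, 2 burn out
  TTF.FF
  TTTFF.
  TTTTTF
  TT...T
  TTTTTT
Step 2: 5 trees catch fire, 6 burn out
  TF....
  TTF...
  TTTFF.
  TT...F
  TTTTTT
Step 3: 4 trees catch fire, 5 burn out
  F.....
  TF....
  TTF...
  TT....
  TTTTTF

F.....
TF....
TTF...
TT....
TTTTTF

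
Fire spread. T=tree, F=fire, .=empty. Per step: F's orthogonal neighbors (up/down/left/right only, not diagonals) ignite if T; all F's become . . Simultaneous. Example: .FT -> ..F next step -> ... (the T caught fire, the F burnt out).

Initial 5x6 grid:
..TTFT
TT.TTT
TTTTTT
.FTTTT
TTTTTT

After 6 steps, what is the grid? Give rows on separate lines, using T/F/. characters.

Step 1: 6 trees catch fire, 2 burn out
  ..TF.F
  TT.TFT
  TFTTTT
  ..FTTT
  TFTTTT
Step 2: 10 trees catch fire, 6 burn out
  ..F...
  TF.F.F
  F.FTFT
  ...FTT
  F.FTTT
Step 3: 5 trees catch fire, 10 burn out
  ......
  F.....
  ...F.F
  ....FT
  ...FTT
Step 4: 2 trees catch fire, 5 burn out
  ......
  ......
  ......
  .....F
  ....FT
Step 5: 1 trees catch fire, 2 burn out
  ......
  ......
  ......
  ......
  .....F
Step 6: 0 trees catch fire, 1 burn out
  ......
  ......
  ......
  ......
  ......

......
......
......
......
......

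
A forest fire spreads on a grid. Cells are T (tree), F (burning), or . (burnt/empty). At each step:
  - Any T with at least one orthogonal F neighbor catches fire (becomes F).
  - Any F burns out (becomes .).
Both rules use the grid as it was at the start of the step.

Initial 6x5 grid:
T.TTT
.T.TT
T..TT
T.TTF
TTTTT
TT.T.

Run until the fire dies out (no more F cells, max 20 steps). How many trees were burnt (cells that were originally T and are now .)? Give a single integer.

Step 1: +3 fires, +1 burnt (F count now 3)
Step 2: +4 fires, +3 burnt (F count now 4)
Step 3: +4 fires, +4 burnt (F count now 4)
Step 4: +2 fires, +4 burnt (F count now 2)
Step 5: +3 fires, +2 burnt (F count now 3)
Step 6: +2 fires, +3 burnt (F count now 2)
Step 7: +1 fires, +2 burnt (F count now 1)
Step 8: +0 fires, +1 burnt (F count now 0)
Fire out after step 8
Initially T: 21, now '.': 28
Total burnt (originally-T cells now '.'): 19

Answer: 19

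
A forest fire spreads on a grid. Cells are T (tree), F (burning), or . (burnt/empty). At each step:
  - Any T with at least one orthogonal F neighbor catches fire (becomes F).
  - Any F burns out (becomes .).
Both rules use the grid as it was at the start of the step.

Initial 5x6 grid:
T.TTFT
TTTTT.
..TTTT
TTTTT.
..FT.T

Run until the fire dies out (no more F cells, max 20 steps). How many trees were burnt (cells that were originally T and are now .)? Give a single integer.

Answer: 19

Derivation:
Step 1: +5 fires, +2 burnt (F count now 5)
Step 2: +6 fires, +5 burnt (F count now 6)
Step 3: +5 fires, +6 burnt (F count now 5)
Step 4: +1 fires, +5 burnt (F count now 1)
Step 5: +1 fires, +1 burnt (F count now 1)
Step 6: +1 fires, +1 burnt (F count now 1)
Step 7: +0 fires, +1 burnt (F count now 0)
Fire out after step 7
Initially T: 20, now '.': 29
Total burnt (originally-T cells now '.'): 19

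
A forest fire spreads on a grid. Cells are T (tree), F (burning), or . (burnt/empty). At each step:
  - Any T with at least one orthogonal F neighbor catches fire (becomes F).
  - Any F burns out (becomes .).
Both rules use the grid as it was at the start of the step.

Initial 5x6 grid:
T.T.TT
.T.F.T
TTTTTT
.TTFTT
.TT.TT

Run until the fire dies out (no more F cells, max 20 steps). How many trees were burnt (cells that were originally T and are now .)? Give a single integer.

Answer: 18

Derivation:
Step 1: +3 fires, +2 burnt (F count now 3)
Step 2: +6 fires, +3 burnt (F count now 6)
Step 3: +4 fires, +6 burnt (F count now 4)
Step 4: +3 fires, +4 burnt (F count now 3)
Step 5: +1 fires, +3 burnt (F count now 1)
Step 6: +1 fires, +1 burnt (F count now 1)
Step 7: +0 fires, +1 burnt (F count now 0)
Fire out after step 7
Initially T: 20, now '.': 28
Total burnt (originally-T cells now '.'): 18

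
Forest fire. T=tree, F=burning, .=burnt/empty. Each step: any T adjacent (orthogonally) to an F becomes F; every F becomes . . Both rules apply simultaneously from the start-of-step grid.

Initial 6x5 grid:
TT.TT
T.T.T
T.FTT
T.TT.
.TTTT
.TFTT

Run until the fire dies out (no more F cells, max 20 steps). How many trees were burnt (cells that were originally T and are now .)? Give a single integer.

Step 1: +6 fires, +2 burnt (F count now 6)
Step 2: +5 fires, +6 burnt (F count now 5)
Step 3: +2 fires, +5 burnt (F count now 2)
Step 4: +1 fires, +2 burnt (F count now 1)
Step 5: +1 fires, +1 burnt (F count now 1)
Step 6: +0 fires, +1 burnt (F count now 0)
Fire out after step 6
Initially T: 20, now '.': 25
Total burnt (originally-T cells now '.'): 15

Answer: 15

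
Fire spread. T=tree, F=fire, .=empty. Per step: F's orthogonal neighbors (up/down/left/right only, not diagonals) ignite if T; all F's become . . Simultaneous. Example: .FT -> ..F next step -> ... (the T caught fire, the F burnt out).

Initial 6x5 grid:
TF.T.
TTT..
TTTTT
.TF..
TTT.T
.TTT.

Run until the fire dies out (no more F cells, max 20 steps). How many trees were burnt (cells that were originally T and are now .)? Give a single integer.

Answer: 16

Derivation:
Step 1: +5 fires, +2 burnt (F count now 5)
Step 2: +6 fires, +5 burnt (F count now 6)
Step 3: +5 fires, +6 burnt (F count now 5)
Step 4: +0 fires, +5 burnt (F count now 0)
Fire out after step 4
Initially T: 18, now '.': 28
Total burnt (originally-T cells now '.'): 16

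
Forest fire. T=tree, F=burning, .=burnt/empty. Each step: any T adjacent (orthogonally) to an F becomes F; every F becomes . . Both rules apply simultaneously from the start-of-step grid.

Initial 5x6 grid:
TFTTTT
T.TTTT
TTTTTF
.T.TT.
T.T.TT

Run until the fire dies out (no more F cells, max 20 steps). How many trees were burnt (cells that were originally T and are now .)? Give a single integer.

Answer: 20

Derivation:
Step 1: +4 fires, +2 burnt (F count now 4)
Step 2: +7 fires, +4 burnt (F count now 7)
Step 3: +6 fires, +7 burnt (F count now 6)
Step 4: +2 fires, +6 burnt (F count now 2)
Step 5: +1 fires, +2 burnt (F count now 1)
Step 6: +0 fires, +1 burnt (F count now 0)
Fire out after step 6
Initially T: 22, now '.': 28
Total burnt (originally-T cells now '.'): 20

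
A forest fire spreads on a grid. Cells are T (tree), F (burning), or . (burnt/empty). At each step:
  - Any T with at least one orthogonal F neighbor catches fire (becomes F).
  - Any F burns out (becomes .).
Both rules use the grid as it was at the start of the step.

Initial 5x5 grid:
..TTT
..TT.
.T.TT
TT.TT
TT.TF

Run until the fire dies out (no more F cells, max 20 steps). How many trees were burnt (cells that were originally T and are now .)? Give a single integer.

Answer: 10

Derivation:
Step 1: +2 fires, +1 burnt (F count now 2)
Step 2: +2 fires, +2 burnt (F count now 2)
Step 3: +1 fires, +2 burnt (F count now 1)
Step 4: +1 fires, +1 burnt (F count now 1)
Step 5: +2 fires, +1 burnt (F count now 2)
Step 6: +2 fires, +2 burnt (F count now 2)
Step 7: +0 fires, +2 burnt (F count now 0)
Fire out after step 7
Initially T: 15, now '.': 20
Total burnt (originally-T cells now '.'): 10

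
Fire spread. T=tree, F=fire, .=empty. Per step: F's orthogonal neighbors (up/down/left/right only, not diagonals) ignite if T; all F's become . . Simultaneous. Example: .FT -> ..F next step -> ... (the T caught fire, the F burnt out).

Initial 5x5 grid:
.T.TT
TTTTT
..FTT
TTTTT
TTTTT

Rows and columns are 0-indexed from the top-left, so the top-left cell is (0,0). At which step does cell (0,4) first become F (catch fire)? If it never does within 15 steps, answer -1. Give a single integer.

Step 1: cell (0,4)='T' (+3 fires, +1 burnt)
Step 2: cell (0,4)='T' (+6 fires, +3 burnt)
Step 3: cell (0,4)='T' (+8 fires, +6 burnt)
Step 4: cell (0,4)='F' (+3 fires, +8 burnt)
  -> target ignites at step 4
Step 5: cell (0,4)='.' (+0 fires, +3 burnt)
  fire out at step 5

4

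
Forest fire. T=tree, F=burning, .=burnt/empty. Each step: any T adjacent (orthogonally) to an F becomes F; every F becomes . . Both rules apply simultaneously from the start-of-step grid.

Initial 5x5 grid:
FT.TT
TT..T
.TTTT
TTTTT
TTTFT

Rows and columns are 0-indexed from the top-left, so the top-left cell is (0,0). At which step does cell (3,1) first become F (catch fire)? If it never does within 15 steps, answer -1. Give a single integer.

Step 1: cell (3,1)='T' (+5 fires, +2 burnt)
Step 2: cell (3,1)='T' (+5 fires, +5 burnt)
Step 3: cell (3,1)='F' (+5 fires, +5 burnt)
  -> target ignites at step 3
Step 4: cell (3,1)='.' (+2 fires, +5 burnt)
Step 5: cell (3,1)='.' (+1 fires, +2 burnt)
Step 6: cell (3,1)='.' (+1 fires, +1 burnt)
Step 7: cell (3,1)='.' (+0 fires, +1 burnt)
  fire out at step 7

3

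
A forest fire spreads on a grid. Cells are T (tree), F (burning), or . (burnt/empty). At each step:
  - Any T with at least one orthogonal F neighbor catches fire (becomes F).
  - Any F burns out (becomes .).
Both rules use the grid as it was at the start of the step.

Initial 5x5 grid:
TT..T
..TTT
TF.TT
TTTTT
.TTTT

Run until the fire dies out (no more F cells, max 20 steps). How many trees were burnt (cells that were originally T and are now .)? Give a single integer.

Step 1: +2 fires, +1 burnt (F count now 2)
Step 2: +3 fires, +2 burnt (F count now 3)
Step 3: +2 fires, +3 burnt (F count now 2)
Step 4: +3 fires, +2 burnt (F count now 3)
Step 5: +3 fires, +3 burnt (F count now 3)
Step 6: +2 fires, +3 burnt (F count now 2)
Step 7: +1 fires, +2 burnt (F count now 1)
Step 8: +0 fires, +1 burnt (F count now 0)
Fire out after step 8
Initially T: 18, now '.': 23
Total burnt (originally-T cells now '.'): 16

Answer: 16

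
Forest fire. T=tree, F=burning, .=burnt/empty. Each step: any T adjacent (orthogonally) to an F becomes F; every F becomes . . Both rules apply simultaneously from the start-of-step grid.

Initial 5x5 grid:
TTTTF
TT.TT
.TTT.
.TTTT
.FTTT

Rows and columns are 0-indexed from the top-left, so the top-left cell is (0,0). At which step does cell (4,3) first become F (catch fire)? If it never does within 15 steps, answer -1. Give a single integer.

Step 1: cell (4,3)='T' (+4 fires, +2 burnt)
Step 2: cell (4,3)='F' (+5 fires, +4 burnt)
  -> target ignites at step 2
Step 3: cell (4,3)='.' (+6 fires, +5 burnt)
Step 4: cell (4,3)='.' (+3 fires, +6 burnt)
Step 5: cell (4,3)='.' (+0 fires, +3 burnt)
  fire out at step 5

2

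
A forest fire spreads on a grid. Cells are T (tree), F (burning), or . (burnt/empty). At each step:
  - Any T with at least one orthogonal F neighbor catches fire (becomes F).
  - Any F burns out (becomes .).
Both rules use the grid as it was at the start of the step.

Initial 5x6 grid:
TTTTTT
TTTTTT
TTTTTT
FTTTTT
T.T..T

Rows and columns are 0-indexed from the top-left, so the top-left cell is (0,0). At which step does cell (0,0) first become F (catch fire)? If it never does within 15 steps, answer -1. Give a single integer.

Step 1: cell (0,0)='T' (+3 fires, +1 burnt)
Step 2: cell (0,0)='T' (+3 fires, +3 burnt)
Step 3: cell (0,0)='F' (+5 fires, +3 burnt)
  -> target ignites at step 3
Step 4: cell (0,0)='.' (+4 fires, +5 burnt)
Step 5: cell (0,0)='.' (+4 fires, +4 burnt)
Step 6: cell (0,0)='.' (+4 fires, +4 burnt)
Step 7: cell (0,0)='.' (+2 fires, +4 burnt)
Step 8: cell (0,0)='.' (+1 fires, +2 burnt)
Step 9: cell (0,0)='.' (+0 fires, +1 burnt)
  fire out at step 9

3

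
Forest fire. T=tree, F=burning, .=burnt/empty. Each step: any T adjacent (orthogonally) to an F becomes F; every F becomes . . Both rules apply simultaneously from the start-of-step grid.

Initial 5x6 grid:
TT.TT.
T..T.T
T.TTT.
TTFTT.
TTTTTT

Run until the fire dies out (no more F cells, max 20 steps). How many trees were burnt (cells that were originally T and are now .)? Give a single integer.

Step 1: +4 fires, +1 burnt (F count now 4)
Step 2: +5 fires, +4 burnt (F count now 5)
Step 3: +5 fires, +5 burnt (F count now 5)
Step 4: +3 fires, +5 burnt (F count now 3)
Step 5: +2 fires, +3 burnt (F count now 2)
Step 6: +1 fires, +2 burnt (F count now 1)
Step 7: +0 fires, +1 burnt (F count now 0)
Fire out after step 7
Initially T: 21, now '.': 29
Total burnt (originally-T cells now '.'): 20

Answer: 20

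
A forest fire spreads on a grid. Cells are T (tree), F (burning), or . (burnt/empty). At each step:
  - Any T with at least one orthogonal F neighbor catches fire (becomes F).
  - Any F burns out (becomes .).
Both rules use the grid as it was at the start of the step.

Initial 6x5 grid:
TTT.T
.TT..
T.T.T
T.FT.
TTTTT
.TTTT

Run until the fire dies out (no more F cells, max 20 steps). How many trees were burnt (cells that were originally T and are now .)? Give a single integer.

Step 1: +3 fires, +1 burnt (F count now 3)
Step 2: +4 fires, +3 burnt (F count now 4)
Step 3: +6 fires, +4 burnt (F count now 6)
Step 4: +3 fires, +6 burnt (F count now 3)
Step 5: +2 fires, +3 burnt (F count now 2)
Step 6: +0 fires, +2 burnt (F count now 0)
Fire out after step 6
Initially T: 20, now '.': 28
Total burnt (originally-T cells now '.'): 18

Answer: 18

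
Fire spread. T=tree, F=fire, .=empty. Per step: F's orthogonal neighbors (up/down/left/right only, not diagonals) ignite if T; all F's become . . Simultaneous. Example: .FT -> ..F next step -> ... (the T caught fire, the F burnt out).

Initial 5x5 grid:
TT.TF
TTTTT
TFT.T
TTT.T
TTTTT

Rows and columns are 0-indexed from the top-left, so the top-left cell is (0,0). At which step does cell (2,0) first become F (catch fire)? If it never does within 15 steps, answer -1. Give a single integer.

Step 1: cell (2,0)='F' (+6 fires, +2 burnt)
  -> target ignites at step 1
Step 2: cell (2,0)='.' (+8 fires, +6 burnt)
Step 3: cell (2,0)='.' (+4 fires, +8 burnt)
Step 4: cell (2,0)='.' (+2 fires, +4 burnt)
Step 5: cell (2,0)='.' (+0 fires, +2 burnt)
  fire out at step 5

1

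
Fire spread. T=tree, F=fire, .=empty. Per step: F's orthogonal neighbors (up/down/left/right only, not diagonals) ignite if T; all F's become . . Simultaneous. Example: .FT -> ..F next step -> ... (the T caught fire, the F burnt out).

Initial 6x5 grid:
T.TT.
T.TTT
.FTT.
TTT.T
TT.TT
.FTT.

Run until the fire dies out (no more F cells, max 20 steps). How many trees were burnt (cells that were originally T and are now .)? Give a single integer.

Step 1: +4 fires, +2 burnt (F count now 4)
Step 2: +6 fires, +4 burnt (F count now 6)
Step 3: +3 fires, +6 burnt (F count now 3)
Step 4: +3 fires, +3 burnt (F count now 3)
Step 5: +1 fires, +3 burnt (F count now 1)
Step 6: +0 fires, +1 burnt (F count now 0)
Fire out after step 6
Initially T: 19, now '.': 28
Total burnt (originally-T cells now '.'): 17

Answer: 17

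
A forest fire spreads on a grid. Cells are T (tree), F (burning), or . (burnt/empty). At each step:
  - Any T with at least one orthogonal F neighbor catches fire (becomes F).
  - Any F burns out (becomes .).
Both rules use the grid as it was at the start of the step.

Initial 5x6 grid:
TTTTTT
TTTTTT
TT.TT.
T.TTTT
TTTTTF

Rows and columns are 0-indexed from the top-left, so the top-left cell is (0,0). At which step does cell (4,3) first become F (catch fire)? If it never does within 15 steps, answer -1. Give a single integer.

Step 1: cell (4,3)='T' (+2 fires, +1 burnt)
Step 2: cell (4,3)='F' (+2 fires, +2 burnt)
  -> target ignites at step 2
Step 3: cell (4,3)='.' (+3 fires, +2 burnt)
Step 4: cell (4,3)='.' (+4 fires, +3 burnt)
Step 5: cell (4,3)='.' (+4 fires, +4 burnt)
Step 6: cell (4,3)='.' (+4 fires, +4 burnt)
Step 7: cell (4,3)='.' (+3 fires, +4 burnt)
Step 8: cell (4,3)='.' (+3 fires, +3 burnt)
Step 9: cell (4,3)='.' (+1 fires, +3 burnt)
Step 10: cell (4,3)='.' (+0 fires, +1 burnt)
  fire out at step 10

2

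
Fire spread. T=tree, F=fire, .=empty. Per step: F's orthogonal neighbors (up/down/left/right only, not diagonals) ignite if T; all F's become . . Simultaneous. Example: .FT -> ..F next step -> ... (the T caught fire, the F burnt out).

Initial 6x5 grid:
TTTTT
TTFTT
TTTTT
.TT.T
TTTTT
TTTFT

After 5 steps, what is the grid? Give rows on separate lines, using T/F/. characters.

Step 1: 7 trees catch fire, 2 burn out
  TTFTT
  TF.FT
  TTFTT
  .TT.T
  TTTFT
  TTF.F
Step 2: 10 trees catch fire, 7 burn out
  TF.FT
  F...F
  TF.FT
  .TF.T
  TTF.F
  TF...
Step 3: 8 trees catch fire, 10 burn out
  F...F
  .....
  F...F
  .F..F
  TF...
  F....
Step 4: 1 trees catch fire, 8 burn out
  .....
  .....
  .....
  .....
  F....
  .....
Step 5: 0 trees catch fire, 1 burn out
  .....
  .....
  .....
  .....
  .....
  .....

.....
.....
.....
.....
.....
.....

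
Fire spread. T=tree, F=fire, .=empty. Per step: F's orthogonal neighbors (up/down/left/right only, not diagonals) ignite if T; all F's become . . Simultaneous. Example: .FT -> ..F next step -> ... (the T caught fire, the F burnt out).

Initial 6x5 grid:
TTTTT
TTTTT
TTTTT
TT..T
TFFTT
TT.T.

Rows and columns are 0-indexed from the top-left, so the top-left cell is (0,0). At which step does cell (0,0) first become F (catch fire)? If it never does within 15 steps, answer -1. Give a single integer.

Step 1: cell (0,0)='T' (+4 fires, +2 burnt)
Step 2: cell (0,0)='T' (+5 fires, +4 burnt)
Step 3: cell (0,0)='T' (+4 fires, +5 burnt)
Step 4: cell (0,0)='T' (+5 fires, +4 burnt)
Step 5: cell (0,0)='F' (+4 fires, +5 burnt)
  -> target ignites at step 5
Step 6: cell (0,0)='.' (+2 fires, +4 burnt)
Step 7: cell (0,0)='.' (+0 fires, +2 burnt)
  fire out at step 7

5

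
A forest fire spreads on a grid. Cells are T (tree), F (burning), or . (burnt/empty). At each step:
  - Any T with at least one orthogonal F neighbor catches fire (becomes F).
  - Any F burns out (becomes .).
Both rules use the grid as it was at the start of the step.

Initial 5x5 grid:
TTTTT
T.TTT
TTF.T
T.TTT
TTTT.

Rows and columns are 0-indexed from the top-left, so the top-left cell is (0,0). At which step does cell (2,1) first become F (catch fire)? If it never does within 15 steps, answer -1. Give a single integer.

Step 1: cell (2,1)='F' (+3 fires, +1 burnt)
  -> target ignites at step 1
Step 2: cell (2,1)='.' (+5 fires, +3 burnt)
Step 3: cell (2,1)='.' (+8 fires, +5 burnt)
Step 4: cell (2,1)='.' (+4 fires, +8 burnt)
Step 5: cell (2,1)='.' (+0 fires, +4 burnt)
  fire out at step 5

1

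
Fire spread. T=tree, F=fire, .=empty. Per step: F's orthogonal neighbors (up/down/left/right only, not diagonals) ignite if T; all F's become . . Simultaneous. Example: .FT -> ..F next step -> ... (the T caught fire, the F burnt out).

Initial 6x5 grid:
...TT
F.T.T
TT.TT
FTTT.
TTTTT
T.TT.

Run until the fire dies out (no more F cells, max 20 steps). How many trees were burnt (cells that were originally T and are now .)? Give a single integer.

Answer: 18

Derivation:
Step 1: +3 fires, +2 burnt (F count now 3)
Step 2: +4 fires, +3 burnt (F count now 4)
Step 3: +2 fires, +4 burnt (F count now 2)
Step 4: +3 fires, +2 burnt (F count now 3)
Step 5: +3 fires, +3 burnt (F count now 3)
Step 6: +1 fires, +3 burnt (F count now 1)
Step 7: +1 fires, +1 burnt (F count now 1)
Step 8: +1 fires, +1 burnt (F count now 1)
Step 9: +0 fires, +1 burnt (F count now 0)
Fire out after step 9
Initially T: 19, now '.': 29
Total burnt (originally-T cells now '.'): 18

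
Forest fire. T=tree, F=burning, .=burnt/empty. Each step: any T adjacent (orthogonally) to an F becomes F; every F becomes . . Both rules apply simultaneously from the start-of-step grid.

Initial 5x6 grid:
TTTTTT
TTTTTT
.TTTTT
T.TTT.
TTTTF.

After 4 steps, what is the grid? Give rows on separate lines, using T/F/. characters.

Step 1: 2 trees catch fire, 1 burn out
  TTTTTT
  TTTTTT
  .TTTTT
  T.TTF.
  TTTF..
Step 2: 3 trees catch fire, 2 burn out
  TTTTTT
  TTTTTT
  .TTTFT
  T.TF..
  TTF...
Step 3: 5 trees catch fire, 3 burn out
  TTTTTT
  TTTTFT
  .TTF.F
  T.F...
  TF....
Step 4: 5 trees catch fire, 5 burn out
  TTTTFT
  TTTF.F
  .TF...
  T.....
  F.....

TTTTFT
TTTF.F
.TF...
T.....
F.....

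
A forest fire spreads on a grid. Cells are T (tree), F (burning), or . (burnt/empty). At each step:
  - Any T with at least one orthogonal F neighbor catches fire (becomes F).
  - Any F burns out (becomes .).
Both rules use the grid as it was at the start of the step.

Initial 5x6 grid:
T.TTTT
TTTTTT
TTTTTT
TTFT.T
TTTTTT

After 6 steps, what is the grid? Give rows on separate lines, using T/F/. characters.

Step 1: 4 trees catch fire, 1 burn out
  T.TTTT
  TTTTTT
  TTFTTT
  TF.F.T
  TTFTTT
Step 2: 6 trees catch fire, 4 burn out
  T.TTTT
  TTFTTT
  TF.FTT
  F....T
  TF.FTT
Step 3: 7 trees catch fire, 6 burn out
  T.FTTT
  TF.FTT
  F...FT
  .....T
  F...FT
Step 4: 5 trees catch fire, 7 burn out
  T..FTT
  F...FT
  .....F
  .....T
  .....F
Step 5: 4 trees catch fire, 5 burn out
  F...FT
  .....F
  ......
  .....F
  ......
Step 6: 1 trees catch fire, 4 burn out
  .....F
  ......
  ......
  ......
  ......

.....F
......
......
......
......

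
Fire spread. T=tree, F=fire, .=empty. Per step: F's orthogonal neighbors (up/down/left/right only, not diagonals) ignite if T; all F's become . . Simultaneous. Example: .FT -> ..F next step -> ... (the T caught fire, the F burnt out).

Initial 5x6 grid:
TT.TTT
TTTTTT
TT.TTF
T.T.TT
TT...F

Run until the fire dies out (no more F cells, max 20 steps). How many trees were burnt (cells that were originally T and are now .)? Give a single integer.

Answer: 20

Derivation:
Step 1: +3 fires, +2 burnt (F count now 3)
Step 2: +4 fires, +3 burnt (F count now 4)
Step 3: +2 fires, +4 burnt (F count now 2)
Step 4: +2 fires, +2 burnt (F count now 2)
Step 5: +1 fires, +2 burnt (F count now 1)
Step 6: +3 fires, +1 burnt (F count now 3)
Step 7: +2 fires, +3 burnt (F count now 2)
Step 8: +1 fires, +2 burnt (F count now 1)
Step 9: +1 fires, +1 burnt (F count now 1)
Step 10: +1 fires, +1 burnt (F count now 1)
Step 11: +0 fires, +1 burnt (F count now 0)
Fire out after step 11
Initially T: 21, now '.': 29
Total burnt (originally-T cells now '.'): 20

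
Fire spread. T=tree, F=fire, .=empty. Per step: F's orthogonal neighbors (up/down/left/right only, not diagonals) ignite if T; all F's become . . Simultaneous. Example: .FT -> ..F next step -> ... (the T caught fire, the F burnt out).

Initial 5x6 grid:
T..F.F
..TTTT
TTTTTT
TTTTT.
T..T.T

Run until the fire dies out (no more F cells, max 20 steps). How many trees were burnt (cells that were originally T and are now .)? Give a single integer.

Answer: 17

Derivation:
Step 1: +2 fires, +2 burnt (F count now 2)
Step 2: +4 fires, +2 burnt (F count now 4)
Step 3: +3 fires, +4 burnt (F count now 3)
Step 4: +4 fires, +3 burnt (F count now 4)
Step 5: +2 fires, +4 burnt (F count now 2)
Step 6: +1 fires, +2 burnt (F count now 1)
Step 7: +1 fires, +1 burnt (F count now 1)
Step 8: +0 fires, +1 burnt (F count now 0)
Fire out after step 8
Initially T: 19, now '.': 28
Total burnt (originally-T cells now '.'): 17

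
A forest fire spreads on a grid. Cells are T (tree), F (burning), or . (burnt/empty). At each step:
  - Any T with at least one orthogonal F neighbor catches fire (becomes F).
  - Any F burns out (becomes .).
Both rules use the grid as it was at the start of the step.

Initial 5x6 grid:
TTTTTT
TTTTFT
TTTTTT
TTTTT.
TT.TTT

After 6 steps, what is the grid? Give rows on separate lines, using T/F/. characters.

Step 1: 4 trees catch fire, 1 burn out
  TTTTFT
  TTTF.F
  TTTTFT
  TTTTT.
  TT.TTT
Step 2: 6 trees catch fire, 4 burn out
  TTTF.F
  TTF...
  TTTF.F
  TTTTF.
  TT.TTT
Step 3: 5 trees catch fire, 6 burn out
  TTF...
  TF....
  TTF...
  TTTF..
  TT.TFT
Step 4: 6 trees catch fire, 5 burn out
  TF....
  F.....
  TF....
  TTF...
  TT.F.F
Step 5: 3 trees catch fire, 6 burn out
  F.....
  ......
  F.....
  TF....
  TT....
Step 6: 2 trees catch fire, 3 burn out
  ......
  ......
  ......
  F.....
  TF....

......
......
......
F.....
TF....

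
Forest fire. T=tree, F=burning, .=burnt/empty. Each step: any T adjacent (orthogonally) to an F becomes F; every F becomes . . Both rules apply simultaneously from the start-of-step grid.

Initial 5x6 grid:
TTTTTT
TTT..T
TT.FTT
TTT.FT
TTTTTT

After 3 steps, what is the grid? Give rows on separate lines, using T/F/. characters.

Step 1: 3 trees catch fire, 2 burn out
  TTTTTT
  TTT..T
  TT..FT
  TTT..F
  TTTTFT
Step 2: 3 trees catch fire, 3 burn out
  TTTTTT
  TTT..T
  TT...F
  TTT...
  TTTF.F
Step 3: 2 trees catch fire, 3 burn out
  TTTTTT
  TTT..F
  TT....
  TTT...
  TTF...

TTTTTT
TTT..F
TT....
TTT...
TTF...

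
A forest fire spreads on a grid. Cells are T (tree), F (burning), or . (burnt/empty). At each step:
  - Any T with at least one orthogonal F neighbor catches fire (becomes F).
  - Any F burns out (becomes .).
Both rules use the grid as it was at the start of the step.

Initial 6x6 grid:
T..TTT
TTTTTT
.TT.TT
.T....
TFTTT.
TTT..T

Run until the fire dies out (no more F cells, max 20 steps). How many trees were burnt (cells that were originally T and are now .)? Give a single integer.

Answer: 22

Derivation:
Step 1: +4 fires, +1 burnt (F count now 4)
Step 2: +4 fires, +4 burnt (F count now 4)
Step 3: +3 fires, +4 burnt (F count now 3)
Step 4: +2 fires, +3 burnt (F count now 2)
Step 5: +2 fires, +2 burnt (F count now 2)
Step 6: +2 fires, +2 burnt (F count now 2)
Step 7: +3 fires, +2 burnt (F count now 3)
Step 8: +2 fires, +3 burnt (F count now 2)
Step 9: +0 fires, +2 burnt (F count now 0)
Fire out after step 9
Initially T: 23, now '.': 35
Total burnt (originally-T cells now '.'): 22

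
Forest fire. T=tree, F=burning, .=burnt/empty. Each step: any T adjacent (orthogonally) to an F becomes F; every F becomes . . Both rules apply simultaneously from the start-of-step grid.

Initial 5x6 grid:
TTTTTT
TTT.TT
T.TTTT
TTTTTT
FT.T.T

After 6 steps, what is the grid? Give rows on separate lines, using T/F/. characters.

Step 1: 2 trees catch fire, 1 burn out
  TTTTTT
  TTT.TT
  T.TTTT
  FTTTTT
  .F.T.T
Step 2: 2 trees catch fire, 2 burn out
  TTTTTT
  TTT.TT
  F.TTTT
  .FTTTT
  ...T.T
Step 3: 2 trees catch fire, 2 burn out
  TTTTTT
  FTT.TT
  ..TTTT
  ..FTTT
  ...T.T
Step 4: 4 trees catch fire, 2 burn out
  FTTTTT
  .FT.TT
  ..FTTT
  ...FTT
  ...T.T
Step 5: 5 trees catch fire, 4 burn out
  .FTTTT
  ..F.TT
  ...FTT
  ....FT
  ...F.T
Step 6: 3 trees catch fire, 5 burn out
  ..FTTT
  ....TT
  ....FT
  .....F
  .....T

..FTTT
....TT
....FT
.....F
.....T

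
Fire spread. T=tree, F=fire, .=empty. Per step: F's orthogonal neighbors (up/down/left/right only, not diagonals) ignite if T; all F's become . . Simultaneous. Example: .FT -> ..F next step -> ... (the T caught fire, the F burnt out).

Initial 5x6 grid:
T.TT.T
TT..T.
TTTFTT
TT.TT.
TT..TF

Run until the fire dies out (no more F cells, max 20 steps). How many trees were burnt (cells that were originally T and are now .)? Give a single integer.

Answer: 16

Derivation:
Step 1: +4 fires, +2 burnt (F count now 4)
Step 2: +4 fires, +4 burnt (F count now 4)
Step 3: +3 fires, +4 burnt (F count now 3)
Step 4: +3 fires, +3 burnt (F count now 3)
Step 5: +2 fires, +3 burnt (F count now 2)
Step 6: +0 fires, +2 burnt (F count now 0)
Fire out after step 6
Initially T: 19, now '.': 27
Total burnt (originally-T cells now '.'): 16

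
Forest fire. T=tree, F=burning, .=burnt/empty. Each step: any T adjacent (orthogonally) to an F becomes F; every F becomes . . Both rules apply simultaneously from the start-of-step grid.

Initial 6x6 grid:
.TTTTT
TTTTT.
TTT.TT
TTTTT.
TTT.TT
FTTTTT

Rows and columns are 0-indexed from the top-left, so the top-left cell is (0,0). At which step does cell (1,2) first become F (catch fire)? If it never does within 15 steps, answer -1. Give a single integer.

Step 1: cell (1,2)='T' (+2 fires, +1 burnt)
Step 2: cell (1,2)='T' (+3 fires, +2 burnt)
Step 3: cell (1,2)='T' (+4 fires, +3 burnt)
Step 4: cell (1,2)='T' (+4 fires, +4 burnt)
Step 5: cell (1,2)='T' (+5 fires, +4 burnt)
Step 6: cell (1,2)='F' (+4 fires, +5 burnt)
  -> target ignites at step 6
Step 7: cell (1,2)='.' (+3 fires, +4 burnt)
Step 8: cell (1,2)='.' (+3 fires, +3 burnt)
Step 9: cell (1,2)='.' (+1 fires, +3 burnt)
Step 10: cell (1,2)='.' (+1 fires, +1 burnt)
Step 11: cell (1,2)='.' (+0 fires, +1 burnt)
  fire out at step 11

6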